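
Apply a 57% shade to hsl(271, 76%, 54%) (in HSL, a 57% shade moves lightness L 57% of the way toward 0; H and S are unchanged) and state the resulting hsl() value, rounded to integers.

hsl(271, 76%, 23%)

L moves 57% from 54 toward 0: 54 − 30.78 = 23.22 → 23.
H and S are unchanged.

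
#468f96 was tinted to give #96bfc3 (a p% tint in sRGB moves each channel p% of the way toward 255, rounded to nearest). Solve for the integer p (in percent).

#468f96 is rgb(70, 143, 150); #96bfc3 is rgb(150, 191, 195).
On the R channel (widest range): 150 ≈ 70 + (p/100)(255 − 70), so p ≈ 100×(150 − 70)/(255 − 70) = 8000/185 = 43.24.
p = 43 reproduces all three channels after rounding.

43%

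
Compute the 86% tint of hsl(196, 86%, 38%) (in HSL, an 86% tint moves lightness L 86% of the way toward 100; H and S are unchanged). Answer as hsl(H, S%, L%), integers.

hsl(196, 86%, 91%)

L moves 86% from 38 toward 100: 38 + 53.32 = 91.32 → 91.
H and S are unchanged.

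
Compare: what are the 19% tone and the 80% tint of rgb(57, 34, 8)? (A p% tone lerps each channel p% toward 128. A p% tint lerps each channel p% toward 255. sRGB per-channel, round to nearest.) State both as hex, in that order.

#46341F, #D7D3CE

19% tone:
  R: 57 + 0.19×(128−57) = 57 + 13.49 = 70.49 → 70
  G: 34 + 0.19×(128−34) = 34 + 17.86 = 51.86 → 52
  B: 8 + 22.8 = 30.8 → 31
  → #46341F
80% tint:
  R: 57 + 158.4 = 215.4 → 215
  G: 34 + 176.8 = 210.8 → 211
  B: 8 + 0.8×(255−8) = 8 + 197.6 = 205.6 → 206
  → #D7D3CE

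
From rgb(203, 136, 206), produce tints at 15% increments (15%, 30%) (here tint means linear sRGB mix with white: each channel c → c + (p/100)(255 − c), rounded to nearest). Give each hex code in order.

15%: (203 + 7.8 = 210.8→211, 136 + 17.85 = 153.85→154, 206 + 7.35 = 213.35→213) → #D39AD5
30%: (203 + 15.6 = 218.6→219, 136 + 35.7 = 171.7→172, 206 + 14.7 = 220.7→221) → #DBACDD

#D39AD5, #DBACDD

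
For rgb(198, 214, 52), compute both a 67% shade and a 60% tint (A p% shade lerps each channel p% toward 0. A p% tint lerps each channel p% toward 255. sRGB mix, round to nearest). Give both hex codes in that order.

#414711, #e8efae

67% shade:
  R: 198 + 0.67×(0−198) = 198 − 132.66 = 65.34 → 65
  G: 214 + 0.67×(0−214) = 214 − 143.38 = 70.62 → 71
  B: 52 − 34.84 = 17.16 → 17
  → #414711
60% tint:
  R: 198 + 0.6×(255−198) = 198 + 34.2 = 232.2 → 232
  G: 214 + 24.6 = 238.6 → 239
  B: 52 + 0.6×(255−52) = 52 + 121.8 = 173.8 → 174
  → #e8efae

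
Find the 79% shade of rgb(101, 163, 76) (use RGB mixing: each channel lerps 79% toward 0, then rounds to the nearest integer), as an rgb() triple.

rgb(21, 34, 16)

Lerp each channel 79% toward 0:
  R: 101 − 79.79 = 21.21 → 21
  G: 163 − 128.77 = 34.23 → 34
  B: 76 − 60.04 = 15.96 → 16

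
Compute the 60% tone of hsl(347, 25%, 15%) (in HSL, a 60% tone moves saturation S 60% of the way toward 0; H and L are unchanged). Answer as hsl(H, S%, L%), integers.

S moves 60% from 25 toward 0: 25 − 15 = 10 → 10.
H and L are unchanged.

hsl(347, 10%, 15%)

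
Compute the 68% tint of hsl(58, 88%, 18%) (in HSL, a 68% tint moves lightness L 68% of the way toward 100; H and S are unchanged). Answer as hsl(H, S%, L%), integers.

L moves 68% from 18 toward 100: 18 + 55.76 = 73.76 → 74.
H and S are unchanged.

hsl(58, 88%, 74%)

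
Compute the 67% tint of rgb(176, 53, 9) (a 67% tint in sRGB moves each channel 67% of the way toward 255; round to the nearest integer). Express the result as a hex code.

#E5BCAE

Lerp each channel 67% toward 255:
  R: 176 + 0.67×(255−176) = 176 + 52.93 = 228.93 → 229
  G: 53 + 0.67×(255−53) = 53 + 135.34 = 188.34 → 188
  B: 9 + 164.82 = 173.82 → 174
rgb(229, 188, 174) = #E5BCAE.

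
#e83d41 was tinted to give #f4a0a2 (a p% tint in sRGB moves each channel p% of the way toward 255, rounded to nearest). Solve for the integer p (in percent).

#e83d41 is rgb(232, 61, 65); #f4a0a2 is rgb(244, 160, 162).
On the G channel (widest range): 160 ≈ 61 + (p/100)(255 − 61), so p ≈ 100×(160 − 61)/(255 − 61) = 9900/194 = 51.03.
p = 51 reproduces all three channels after rounding.

51%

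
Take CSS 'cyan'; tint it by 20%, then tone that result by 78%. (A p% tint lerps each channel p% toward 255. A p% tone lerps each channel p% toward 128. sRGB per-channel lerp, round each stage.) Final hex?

CSS cyan is rgb(0, 255, 255).
Lerp each channel 20% toward 255:
  R: 0 + 0.2×(255−0) = 0 + 51 = 51 → 51
  G: 255 + 0.2×(255−255) = 255 + 0 = 255 → 255
  B: 255 + 0 = 255 → 255
After the tint: rgb(51, 255, 255) = #33FFFF.
Per channel, c → c + 0.78(128 − c):
  R: 51 + 0.78×(128−51) = 51 + 60.06 = 111.06 → 111
  G: 255 + 0.78×(128−255) = 255 − 99.06 = 155.94 → 156
  B: 255 − 99.06 = 155.94 → 156
rgb(111, 156, 156) = #6F9C9C.

#6F9C9C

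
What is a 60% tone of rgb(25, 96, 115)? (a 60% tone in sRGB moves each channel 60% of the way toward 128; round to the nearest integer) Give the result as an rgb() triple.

Lerp each channel 60% toward 128:
  R: 25 + 0.6×(128−25) = 25 + 61.8 = 86.8 → 87
  G: 96 + 0.6×(128−96) = 96 + 19.2 = 115.2 → 115
  B: 115 + 0.6×(128−115) = 115 + 7.8 = 122.8 → 123

rgb(87, 115, 123)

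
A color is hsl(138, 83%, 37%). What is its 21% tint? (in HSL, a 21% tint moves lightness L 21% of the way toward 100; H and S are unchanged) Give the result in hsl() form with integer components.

L moves 21% from 37 toward 100: 37 + 13.23 = 50.23 → 50.
H and S are unchanged.

hsl(138, 83%, 50%)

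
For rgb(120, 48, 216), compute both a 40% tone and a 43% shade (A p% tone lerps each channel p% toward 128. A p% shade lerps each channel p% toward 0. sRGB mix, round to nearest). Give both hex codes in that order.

#7B50B5, #441B7B

40% tone:
  R: 120 + 0.4×(128−120) = 120 + 3.2 = 123.2 → 123
  G: 48 + 0.4×(128−48) = 48 + 32 = 80 → 80
  B: 216 + 0.4×(128−216) = 216 − 35.2 = 180.8 → 181
  → #7B50B5
43% shade:
  R: 120 + 0.43×(0−120) = 120 − 51.6 = 68.4 → 68
  G: 48 + 0.43×(0−48) = 48 − 20.64 = 27.36 → 27
  B: 216 − 92.88 = 123.12 → 123
  → #441B7B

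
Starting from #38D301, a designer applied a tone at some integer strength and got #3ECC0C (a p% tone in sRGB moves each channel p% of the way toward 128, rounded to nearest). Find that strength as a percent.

#38D301 is rgb(56, 211, 1); #3ECC0C is rgb(62, 204, 12).
On the B channel (widest range): 12 ≈ 1 + (p/100)(128 − 1), so p ≈ 100×(12 − 1)/(128 − 1) = 1100/127 = 8.66.
p = 9 reproduces all three channels after rounding.

9%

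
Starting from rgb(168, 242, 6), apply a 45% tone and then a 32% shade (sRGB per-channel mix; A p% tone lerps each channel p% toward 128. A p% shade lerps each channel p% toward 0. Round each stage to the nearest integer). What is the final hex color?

Lerp each channel 45% toward 128:
  R: 168 + 0.45×(128−168) = 168 − 18 = 150 → 150
  G: 242 + 0.45×(128−242) = 242 − 51.3 = 190.7 → 191
  B: 6 + 0.45×(128−6) = 6 + 54.9 = 60.9 → 61
After the tone: rgb(150, 191, 61) = #96bf3d.
Per channel, c → c + 0.32(0 − c):
  R: 150 + 0.32×(0−150) = 150 − 48 = 102 → 102
  G: 191 + 0.32×(0−191) = 191 − 61.12 = 129.88 → 130
  B: 61 + 0.32×(0−61) = 61 − 19.52 = 41.48 → 41
rgb(102, 130, 41) = #668229.

#668229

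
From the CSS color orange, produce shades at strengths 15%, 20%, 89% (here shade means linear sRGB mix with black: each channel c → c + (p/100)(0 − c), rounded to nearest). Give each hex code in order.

#d98c00, #cc8400, #1c1200

CSS orange is rgb(255, 165, 0).
15%: (255 − 38.25 = 216.75→217, 165 − 24.75 = 140.25→140, 0→0) → #d98c00
20%: (255 − 51 = 204→204, 165 − 33 = 132→132, 0→0) → #cc8400
89%: (255 − 226.95 = 28.05→28, 165 − 146.85 = 18.15→18, 0→0) → #1c1200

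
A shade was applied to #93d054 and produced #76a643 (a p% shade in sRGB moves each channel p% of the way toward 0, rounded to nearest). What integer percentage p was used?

#93d054 is rgb(147, 208, 84); #76a643 is rgb(118, 166, 67).
On the G channel (widest range): 166 ≈ 208 + (p/100)(0 − 208), so p ≈ 100×(166 − 208)/(0 − 208) = -4200/-208 = 20.19.
p = 20 reproduces all three channels after rounding.

20%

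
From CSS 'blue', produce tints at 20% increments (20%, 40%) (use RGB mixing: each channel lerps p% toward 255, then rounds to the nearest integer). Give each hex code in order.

#3333FF, #6666FF

CSS blue is rgb(0, 0, 255).
20%: (0 + 51 = 51→51, 0 + 51 = 51→51, 255→255) → #3333FF
40%: (0 + 102 = 102→102, 0 + 102 = 102→102, 255→255) → #6666FF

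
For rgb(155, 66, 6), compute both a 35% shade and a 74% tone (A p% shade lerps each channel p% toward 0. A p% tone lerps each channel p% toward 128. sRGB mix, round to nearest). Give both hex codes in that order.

#652B04, #877060

35% shade:
  R: 155 + 0.35×(0−155) = 155 − 54.25 = 100.75 → 101
  G: 66 − 23.1 = 42.9 → 43
  B: 6 − 2.1 = 3.9 → 4
  → #652B04
74% tone:
  R: 155 + 0.74×(128−155) = 155 − 19.98 = 135.02 → 135
  G: 66 + 45.88 = 111.88 → 112
  B: 6 + 90.28 = 96.28 → 96
  → #877060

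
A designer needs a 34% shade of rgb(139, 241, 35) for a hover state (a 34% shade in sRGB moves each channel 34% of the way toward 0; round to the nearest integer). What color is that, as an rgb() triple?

rgb(92, 159, 23)

A 34% shade moves each channel 34% toward 0:
  R: 139 − 47.26 = 91.74 → 92
  G: 241 + 0.34×(0−241) = 241 − 81.94 = 159.06 → 159
  B: 35 + 0.34×(0−35) = 35 − 11.9 = 23.1 → 23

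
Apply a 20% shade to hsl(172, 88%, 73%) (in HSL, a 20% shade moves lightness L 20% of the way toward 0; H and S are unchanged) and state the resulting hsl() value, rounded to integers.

hsl(172, 88%, 58%)

L moves 20% from 73 toward 0: 73 − 14.6 = 58.4 → 58.
H and S are unchanged.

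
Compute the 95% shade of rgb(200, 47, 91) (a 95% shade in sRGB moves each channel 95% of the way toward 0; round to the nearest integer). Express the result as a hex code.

Lerp each channel 95% toward 0:
  R: 200 + 0.95×(0−200) = 200 − 190 = 10 → 10
  G: 47 + 0.95×(0−47) = 47 − 44.65 = 2.35 → 2
  B: 91 + 0.95×(0−91) = 91 − 86.45 = 4.55 → 5
rgb(10, 2, 5) = #0a0205.

#0a0205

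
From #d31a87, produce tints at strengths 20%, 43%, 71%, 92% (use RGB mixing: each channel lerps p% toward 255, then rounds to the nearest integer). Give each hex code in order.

#dc489f, #e67cbb, #f2bddc, #fbedf5

#d31a87 is rgb(211, 26, 135).
20%: (211 + 8.8 = 219.8→220, 26 + 45.8 = 71.8→72, 135 + 24 = 159→159) → #dc489f
43%: (211 + 18.92 = 229.92→230, 26 + 98.47 = 124.47→124, 135 + 51.6 = 186.6→187) → #e67cbb
71%: (211 + 31.24 = 242.24→242, 26 + 162.59 = 188.59→189, 135 + 85.2 = 220.2→220) → #f2bddc
92%: (211 + 40.48 = 251.48→251, 26 + 210.68 = 236.68→237, 135 + 110.4 = 245.4→245) → #fbedf5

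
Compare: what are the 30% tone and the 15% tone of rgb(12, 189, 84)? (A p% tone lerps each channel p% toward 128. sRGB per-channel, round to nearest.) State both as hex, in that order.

30% tone:
  R: 12 + 0.3×(128−12) = 12 + 34.8 = 46.8 → 47
  G: 189 + 0.3×(128−189) = 189 − 18.3 = 170.7 → 171
  B: 84 + 0.3×(128−84) = 84 + 13.2 = 97.2 → 97
  → #2fab61
15% tone:
  R: 12 + 0.15×(128−12) = 12 + 17.4 = 29.4 → 29
  G: 189 + 0.15×(128−189) = 189 − 9.15 = 179.85 → 180
  B: 84 + 6.6 = 90.6 → 91
  → #1db45b

#2fab61, #1db45b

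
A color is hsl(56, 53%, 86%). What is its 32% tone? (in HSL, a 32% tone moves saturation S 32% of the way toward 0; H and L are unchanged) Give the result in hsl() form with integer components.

hsl(56, 36%, 86%)

S moves 32% from 53 toward 0: 53 − 16.96 = 36.04 → 36.
H and L are unchanged.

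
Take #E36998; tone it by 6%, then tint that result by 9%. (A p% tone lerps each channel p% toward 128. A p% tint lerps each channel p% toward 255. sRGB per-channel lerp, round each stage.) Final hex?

#E36998 is rgb(227, 105, 152).
Per channel, c → c + 0.06(128 − c):
  R: 227 + 0.06×(128−227) = 227 − 5.94 = 221.06 → 221
  G: 105 + 0.06×(128−105) = 105 + 1.38 = 106.38 → 106
  B: 152 + 0.06×(128−152) = 152 − 1.44 = 150.56 → 151
After the tone: rgb(221, 106, 151) = #DD6A97.
A 9% tint moves each channel 9% toward 255:
  R: 221 + 0.09×(255−221) = 221 + 3.06 = 224.06 → 224
  G: 106 + 0.09×(255−106) = 106 + 13.41 = 119.41 → 119
  B: 151 + 0.09×(255−151) = 151 + 9.36 = 160.36 → 160
rgb(224, 119, 160) = #E077A0.

#E077A0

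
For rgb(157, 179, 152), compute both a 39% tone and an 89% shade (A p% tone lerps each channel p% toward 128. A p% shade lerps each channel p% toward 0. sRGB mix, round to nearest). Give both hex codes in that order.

#929f8f, #111411

39% tone:
  R: 157 + 0.39×(128−157) = 157 − 11.31 = 145.69 → 146
  G: 179 − 19.89 = 159.11 → 159
  B: 152 − 9.36 = 142.64 → 143
  → #929f8f
89% shade:
  R: 157 − 139.73 = 17.27 → 17
  G: 179 + 0.89×(0−179) = 179 − 159.31 = 19.69 → 20
  B: 152 + 0.89×(0−152) = 152 − 135.28 = 16.72 → 17
  → #111411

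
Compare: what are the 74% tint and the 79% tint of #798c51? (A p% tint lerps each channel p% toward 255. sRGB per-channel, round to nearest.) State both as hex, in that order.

#798c51 is rgb(121, 140, 81).
74% tint:
  R: 121 + 99.16 = 220.16 → 220
  G: 140 + 85.1 = 225.1 → 225
  B: 81 + 128.76 = 209.76 → 210
  → #dce1d2
79% tint:
  R: 121 + 0.79×(255−121) = 121 + 105.86 = 226.86 → 227
  G: 140 + 0.79×(255−140) = 140 + 90.85 = 230.85 → 231
  B: 81 + 0.79×(255−81) = 81 + 137.46 = 218.46 → 218
  → #e3e7da

#dce1d2, #e3e7da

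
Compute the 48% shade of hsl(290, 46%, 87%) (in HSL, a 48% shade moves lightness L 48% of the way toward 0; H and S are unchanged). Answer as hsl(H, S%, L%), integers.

L moves 48% from 87 toward 0: 87 − 41.76 = 45.24 → 45.
H and S are unchanged.

hsl(290, 46%, 45%)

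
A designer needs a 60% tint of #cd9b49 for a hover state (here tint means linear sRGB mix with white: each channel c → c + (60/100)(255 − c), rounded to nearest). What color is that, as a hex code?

#ebd7b6

#cd9b49 is rgb(205, 155, 73).
A 60% tint moves each channel 60% toward 255:
  R: 205 + 30 = 235 → 235
  G: 155 + 0.6×(255−155) = 155 + 60 = 215 → 215
  B: 73 + 109.2 = 182.2 → 182
rgb(235, 215, 182) = #ebd7b6.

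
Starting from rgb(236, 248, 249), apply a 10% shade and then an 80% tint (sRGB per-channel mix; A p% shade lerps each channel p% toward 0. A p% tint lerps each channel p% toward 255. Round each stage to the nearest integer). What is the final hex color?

#F6F9F9

A 10% shade moves each channel 10% toward 0:
  R: 236 − 23.6 = 212.4 → 212
  G: 248 + 0.1×(0−248) = 248 − 24.8 = 223.2 → 223
  B: 249 − 24.9 = 224.1 → 224
After the shade: rgb(212, 223, 224) = #D4DFE0.
Lerp each channel 80% toward 255:
  R: 212 + 34.4 = 246.4 → 246
  G: 223 + 0.8×(255−223) = 223 + 25.6 = 248.6 → 249
  B: 224 + 0.8×(255−224) = 224 + 24.8 = 248.8 → 249
rgb(246, 249, 249) = #F6F9F9.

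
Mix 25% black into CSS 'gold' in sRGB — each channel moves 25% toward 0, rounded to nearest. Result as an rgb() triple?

CSS gold is rgb(255, 215, 0).
A 25% shade moves each channel 25% toward 0:
  R: 255 − 63.75 = 191.25 → 191
  G: 215 + 0.25×(0−215) = 215 − 53.75 = 161.25 → 161
  B: 0 + 0.25×(0−0) = 0 + 0 = 0 → 0

rgb(191, 161, 0)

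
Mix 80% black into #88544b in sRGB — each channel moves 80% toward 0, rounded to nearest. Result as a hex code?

#1b110f

#88544b is rgb(136, 84, 75).
An 80% shade moves each channel 80% toward 0:
  R: 136 − 108.8 = 27.2 → 27
  G: 84 + 0.8×(0−84) = 84 − 67.2 = 16.8 → 17
  B: 75 + 0.8×(0−75) = 75 − 60 = 15 → 15
rgb(27, 17, 15) = #1b110f.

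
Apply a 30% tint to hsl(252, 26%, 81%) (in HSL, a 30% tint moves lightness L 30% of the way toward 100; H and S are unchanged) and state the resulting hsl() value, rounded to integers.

L moves 30% from 81 toward 100: 81 + 5.7 = 86.7 → 87.
H and S are unchanged.

hsl(252, 26%, 87%)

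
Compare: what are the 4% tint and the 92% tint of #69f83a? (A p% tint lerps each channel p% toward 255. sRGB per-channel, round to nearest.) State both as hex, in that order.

#69f83a is rgb(105, 248, 58).
4% tint:
  R: 105 + 0.04×(255−105) = 105 + 6 = 111 → 111
  G: 248 + 0.04×(255−248) = 248 + 0.28 = 248.28 → 248
  B: 58 + 0.04×(255−58) = 58 + 7.88 = 65.88 → 66
  → #6ff842
92% tint:
  R: 105 + 138 = 243 → 243
  G: 248 + 6.44 = 254.44 → 254
  B: 58 + 0.92×(255−58) = 58 + 181.24 = 239.24 → 239
  → #f3feef

#6ff842, #f3feef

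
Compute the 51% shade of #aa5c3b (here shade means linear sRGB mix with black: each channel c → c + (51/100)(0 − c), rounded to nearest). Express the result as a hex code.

#532d1d

#aa5c3b is rgb(170, 92, 59).
A 51% shade moves each channel 51% toward 0:
  R: 170 + 0.51×(0−170) = 170 − 86.7 = 83.3 → 83
  G: 92 − 46.92 = 45.08 → 45
  B: 59 + 0.51×(0−59) = 59 − 30.09 = 28.91 → 29
rgb(83, 45, 29) = #532d1d.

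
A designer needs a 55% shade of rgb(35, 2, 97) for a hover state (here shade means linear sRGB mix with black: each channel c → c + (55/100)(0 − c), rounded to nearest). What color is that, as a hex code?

Lerp each channel 55% toward 0:
  R: 35 + 0.55×(0−35) = 35 − 19.25 = 15.75 → 16
  G: 2 + 0.55×(0−2) = 2 − 1.1 = 0.9 → 1
  B: 97 − 53.35 = 43.65 → 44
rgb(16, 1, 44) = #10012C.

#10012C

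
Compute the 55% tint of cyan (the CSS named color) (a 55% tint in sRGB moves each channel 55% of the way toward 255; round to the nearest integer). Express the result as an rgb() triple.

rgb(140, 255, 255)

CSS cyan is rgb(0, 255, 255).
A 55% tint moves each channel 55% toward 255:
  R: 0 + 0.55×(255−0) = 0 + 140.25 = 140.25 → 140
  G: 255 + 0.55×(255−255) = 255 + 0 = 255 → 255
  B: 255 + 0 = 255 → 255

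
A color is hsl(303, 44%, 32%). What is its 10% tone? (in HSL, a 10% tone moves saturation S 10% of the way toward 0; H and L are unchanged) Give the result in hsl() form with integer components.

hsl(303, 40%, 32%)

S moves 10% from 44 toward 0: 44 − 4.4 = 39.6 → 40.
H and L are unchanged.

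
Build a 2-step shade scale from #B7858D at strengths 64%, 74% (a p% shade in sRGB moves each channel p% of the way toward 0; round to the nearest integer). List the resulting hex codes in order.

#423033, #302325

#B7858D is rgb(183, 133, 141).
64%: (183 − 117.12 = 65.88→66, 133 − 85.12 = 47.88→48, 141 − 90.24 = 50.76→51) → #423033
74%: (183 − 135.42 = 47.58→48, 133 − 98.42 = 34.58→35, 141 − 104.34 = 36.66→37) → #302325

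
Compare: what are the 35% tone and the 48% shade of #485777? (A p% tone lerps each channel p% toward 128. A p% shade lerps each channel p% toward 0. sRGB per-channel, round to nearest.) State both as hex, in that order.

#5c657a, #252d3e

#485777 is rgb(72, 87, 119).
35% tone:
  R: 72 + 0.35×(128−72) = 72 + 19.6 = 91.6 → 92
  G: 87 + 0.35×(128−87) = 87 + 14.35 = 101.35 → 101
  B: 119 + 3.15 = 122.15 → 122
  → #5c657a
48% shade:
  R: 72 − 34.56 = 37.44 → 37
  G: 87 + 0.48×(0−87) = 87 − 41.76 = 45.24 → 45
  B: 119 + 0.48×(0−119) = 119 − 57.12 = 61.88 → 62
  → #252d3e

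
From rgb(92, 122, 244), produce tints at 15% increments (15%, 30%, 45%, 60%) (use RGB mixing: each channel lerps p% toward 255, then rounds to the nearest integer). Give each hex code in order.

#748ef6, #8da2f7, #a5b6f9, #becafb

15%: (92 + 24.45 = 116.45→116, 122 + 19.95 = 141.95→142, 244 + 1.65 = 245.65→246) → #748ef6
30%: (92 + 48.9 = 140.9→141, 122 + 39.9 = 161.9→162, 244 + 3.3 = 247.3→247) → #8da2f7
45%: (92 + 73.35 = 165.35→165, 122 + 59.85 = 181.85→182, 244 + 4.95 = 248.95→249) → #a5b6f9
60%: (92 + 97.8 = 189.8→190, 122 + 79.8 = 201.8→202, 244 + 6.6 = 250.6→251) → #becafb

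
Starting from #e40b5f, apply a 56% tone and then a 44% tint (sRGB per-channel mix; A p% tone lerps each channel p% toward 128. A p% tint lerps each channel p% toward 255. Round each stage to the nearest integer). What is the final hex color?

#e40b5f is rgb(228, 11, 95).
Lerp each channel 56% toward 128:
  R: 228 − 56 = 172 → 172
  G: 11 + 0.56×(128−11) = 11 + 65.52 = 76.52 → 77
  B: 95 + 18.48 = 113.48 → 113
After the tone: rgb(172, 77, 113) = #ac4d71.
Per channel, c → c + 0.44(255 − c):
  R: 172 + 0.44×(255−172) = 172 + 36.52 = 208.52 → 209
  G: 77 + 0.44×(255−77) = 77 + 78.32 = 155.32 → 155
  B: 113 + 0.44×(255−113) = 113 + 62.48 = 175.48 → 175
rgb(209, 155, 175) = #d19baf.

#d19baf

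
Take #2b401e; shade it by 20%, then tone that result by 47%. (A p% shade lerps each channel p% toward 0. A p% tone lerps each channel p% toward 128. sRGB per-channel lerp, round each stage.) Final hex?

#4e5749

#2b401e is rgb(43, 64, 30).
Per channel, c → c + 0.2(0 − c):
  R: 43 − 8.6 = 34.4 → 34
  G: 64 − 12.8 = 51.2 → 51
  B: 30 + 0.2×(0−30) = 30 − 6 = 24 → 24
After the shade: rgb(34, 51, 24) = #223318.
Per channel, c → c + 0.47(128 − c):
  R: 34 + 44.18 = 78.18 → 78
  G: 51 + 0.47×(128−51) = 51 + 36.19 = 87.19 → 87
  B: 24 + 0.47×(128−24) = 24 + 48.88 = 72.88 → 73
rgb(78, 87, 73) = #4e5749.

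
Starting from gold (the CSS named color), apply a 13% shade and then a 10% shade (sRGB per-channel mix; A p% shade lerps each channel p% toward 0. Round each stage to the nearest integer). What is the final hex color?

#C8A800

CSS gold is rgb(255, 215, 0).
Per channel, c → c + 0.13(0 − c):
  R: 255 + 0.13×(0−255) = 255 − 33.15 = 221.85 → 222
  G: 215 + 0.13×(0−215) = 215 − 27.95 = 187.05 → 187
  B: 0 + 0 = 0 → 0
After the shade: rgb(222, 187, 0) = #DEBB00.
Per channel, c → c + 0.1(0 − c):
  R: 222 − 22.2 = 199.8 → 200
  G: 187 − 18.7 = 168.3 → 168
  B: 0 + 0 = 0 → 0
rgb(200, 168, 0) = #C8A800.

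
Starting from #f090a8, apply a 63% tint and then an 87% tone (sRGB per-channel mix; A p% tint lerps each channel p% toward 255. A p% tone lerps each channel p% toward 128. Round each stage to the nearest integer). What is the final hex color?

#908b8c

#f090a8 is rgb(240, 144, 168).
Lerp each channel 63% toward 255:
  R: 240 + 9.45 = 249.45 → 249
  G: 144 + 69.93 = 213.93 → 214
  B: 168 + 54.81 = 222.81 → 223
After the tint: rgb(249, 214, 223) = #f9d6df.
Per channel, c → c + 0.87(128 − c):
  R: 249 + 0.87×(128−249) = 249 − 105.27 = 143.73 → 144
  G: 214 − 74.82 = 139.18 → 139
  B: 223 + 0.87×(128−223) = 223 − 82.65 = 140.35 → 140
rgb(144, 139, 140) = #908b8c.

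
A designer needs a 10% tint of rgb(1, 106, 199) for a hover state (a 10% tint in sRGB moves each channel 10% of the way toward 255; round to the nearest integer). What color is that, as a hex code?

Lerp each channel 10% toward 255:
  R: 1 + 0.1×(255−1) = 1 + 25.4 = 26.4 → 26
  G: 106 + 14.9 = 120.9 → 121
  B: 199 + 5.6 = 204.6 → 205
rgb(26, 121, 205) = #1A79CD.

#1A79CD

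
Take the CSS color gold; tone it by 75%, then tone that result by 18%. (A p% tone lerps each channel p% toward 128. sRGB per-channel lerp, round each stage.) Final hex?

CSS gold is rgb(255, 215, 0).
Lerp each channel 75% toward 128:
  R: 255 + 0.75×(128−255) = 255 − 95.25 = 159.75 → 160
  G: 215 + 0.75×(128−215) = 215 − 65.25 = 149.75 → 150
  B: 0 + 0.75×(128−0) = 0 + 96 = 96 → 96
After the tone: rgb(160, 150, 96) = #a09660.
Lerp each channel 18% toward 128:
  R: 160 + 0.18×(128−160) = 160 − 5.76 = 154.24 → 154
  G: 150 − 3.96 = 146.04 → 146
  B: 96 + 0.18×(128−96) = 96 + 5.76 = 101.76 → 102
rgb(154, 146, 102) = #9a9266.

#9a9266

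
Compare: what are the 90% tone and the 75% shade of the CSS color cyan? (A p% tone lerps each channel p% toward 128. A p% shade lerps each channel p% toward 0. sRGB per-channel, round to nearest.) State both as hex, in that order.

#738d8d, #004040

CSS cyan is rgb(0, 255, 255).
90% tone:
  R: 0 + 115.2 = 115.2 → 115
  G: 255 + 0.9×(128−255) = 255 − 114.3 = 140.7 → 141
  B: 255 + 0.9×(128−255) = 255 − 114.3 = 140.7 → 141
  → #738d8d
75% shade:
  R: 0 + 0.75×(0−0) = 0 + 0 = 0 → 0
  G: 255 − 191.25 = 63.75 → 64
  B: 255 + 0.75×(0−255) = 255 − 191.25 = 63.75 → 64
  → #004040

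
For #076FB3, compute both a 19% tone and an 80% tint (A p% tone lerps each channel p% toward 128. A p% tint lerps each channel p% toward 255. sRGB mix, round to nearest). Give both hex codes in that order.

#076FB3 is rgb(7, 111, 179).
19% tone:
  R: 7 + 22.99 = 29.99 → 30
  G: 111 + 3.23 = 114.23 → 114
  B: 179 − 9.69 = 169.31 → 169
  → #1E72A9
80% tint:
  R: 7 + 0.8×(255−7) = 7 + 198.4 = 205.4 → 205
  G: 111 + 0.8×(255−111) = 111 + 115.2 = 226.2 → 226
  B: 179 + 60.8 = 239.8 → 240
  → #CDE2F0

#1E72A9, #CDE2F0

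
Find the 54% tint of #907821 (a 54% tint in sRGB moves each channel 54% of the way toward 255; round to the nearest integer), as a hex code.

#907821 is rgb(144, 120, 33).
A 54% tint moves each channel 54% toward 255:
  R: 144 + 0.54×(255−144) = 144 + 59.94 = 203.94 → 204
  G: 120 + 0.54×(255−120) = 120 + 72.9 = 192.9 → 193
  B: 33 + 119.88 = 152.88 → 153
rgb(204, 193, 153) = #CCC199.

#CCC199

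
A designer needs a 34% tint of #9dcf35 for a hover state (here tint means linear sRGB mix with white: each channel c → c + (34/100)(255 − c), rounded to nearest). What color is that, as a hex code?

#bedf7a

#9dcf35 is rgb(157, 207, 53).
Per channel, c → c + 0.34(255 − c):
  R: 157 + 0.34×(255−157) = 157 + 33.32 = 190.32 → 190
  G: 207 + 16.32 = 223.32 → 223
  B: 53 + 0.34×(255−53) = 53 + 68.68 = 121.68 → 122
rgb(190, 223, 122) = #bedf7a.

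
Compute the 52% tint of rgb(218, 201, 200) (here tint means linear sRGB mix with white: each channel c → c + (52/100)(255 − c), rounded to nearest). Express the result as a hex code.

#ede5e5

Lerp each channel 52% toward 255:
  R: 218 + 19.24 = 237.24 → 237
  G: 201 + 0.52×(255−201) = 201 + 28.08 = 229.08 → 229
  B: 200 + 28.6 = 228.6 → 229
rgb(237, 229, 229) = #ede5e5.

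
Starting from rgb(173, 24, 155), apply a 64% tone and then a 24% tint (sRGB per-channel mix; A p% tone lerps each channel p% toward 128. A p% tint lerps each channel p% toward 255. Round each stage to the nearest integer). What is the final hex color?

A 64% tone moves each channel 64% toward 128:
  R: 173 + 0.64×(128−173) = 173 − 28.8 = 144.2 → 144
  G: 24 + 66.56 = 90.56 → 91
  B: 155 − 17.28 = 137.72 → 138
After the tone: rgb(144, 91, 138) = #905b8a.
A 24% tint moves each channel 24% toward 255:
  R: 144 + 0.24×(255−144) = 144 + 26.64 = 170.64 → 171
  G: 91 + 0.24×(255−91) = 91 + 39.36 = 130.36 → 130
  B: 138 + 28.08 = 166.08 → 166
rgb(171, 130, 166) = #ab82a6.

#ab82a6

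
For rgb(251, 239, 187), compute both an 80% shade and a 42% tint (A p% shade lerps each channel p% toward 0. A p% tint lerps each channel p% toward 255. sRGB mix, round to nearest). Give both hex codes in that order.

80% shade:
  R: 251 − 200.8 = 50.2 → 50
  G: 239 + 0.8×(0−239) = 239 − 191.2 = 47.8 → 48
  B: 187 − 149.6 = 37.4 → 37
  → #323025
42% tint:
  R: 251 + 1.68 = 252.68 → 253
  G: 239 + 6.72 = 245.72 → 246
  B: 187 + 28.56 = 215.56 → 216
  → #FDF6D8

#323025, #FDF6D8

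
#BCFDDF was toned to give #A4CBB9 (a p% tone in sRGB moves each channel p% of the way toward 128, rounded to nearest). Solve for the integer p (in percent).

40%

#BCFDDF is rgb(188, 253, 223); #A4CBB9 is rgb(164, 203, 185).
On the G channel (widest range): 203 ≈ 253 + (p/100)(128 − 253), so p ≈ 100×(203 − 253)/(128 − 253) = -5000/-125 = 40.00.
p = 40 reproduces all three channels after rounding.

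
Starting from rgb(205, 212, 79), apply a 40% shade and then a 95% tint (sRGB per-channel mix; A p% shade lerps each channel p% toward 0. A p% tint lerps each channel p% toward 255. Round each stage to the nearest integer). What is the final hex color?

Per channel, c → c + 0.4(0 − c):
  R: 205 + 0.4×(0−205) = 205 − 82 = 123 → 123
  G: 212 + 0.4×(0−212) = 212 − 84.8 = 127.2 → 127
  B: 79 + 0.4×(0−79) = 79 − 31.6 = 47.4 → 47
After the shade: rgb(123, 127, 47) = #7B7F2F.
Per channel, c → c + 0.95(255 − c):
  R: 123 + 0.95×(255−123) = 123 + 125.4 = 248.4 → 248
  G: 127 + 0.95×(255−127) = 127 + 121.6 = 248.6 → 249
  B: 47 + 197.6 = 244.6 → 245
rgb(248, 249, 245) = #F8F9F5.

#F8F9F5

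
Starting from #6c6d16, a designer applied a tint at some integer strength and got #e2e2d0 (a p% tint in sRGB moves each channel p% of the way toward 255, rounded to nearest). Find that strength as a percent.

80%

#6c6d16 is rgb(108, 109, 22); #e2e2d0 is rgb(226, 226, 208).
On the B channel (widest range): 208 ≈ 22 + (p/100)(255 − 22), so p ≈ 100×(208 − 22)/(255 − 22) = 18600/233 = 79.83.
p = 80 reproduces all three channels after rounding.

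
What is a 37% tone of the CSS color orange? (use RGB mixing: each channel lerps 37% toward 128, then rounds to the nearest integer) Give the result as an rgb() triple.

rgb(208, 151, 47)

CSS orange is rgb(255, 165, 0).
Per channel, c → c + 0.37(128 − c):
  R: 255 + 0.37×(128−255) = 255 − 46.99 = 208.01 → 208
  G: 165 + 0.37×(128−165) = 165 − 13.69 = 151.31 → 151
  B: 0 + 47.36 = 47.36 → 47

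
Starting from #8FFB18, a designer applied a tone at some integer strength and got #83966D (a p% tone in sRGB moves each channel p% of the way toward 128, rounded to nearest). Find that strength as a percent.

82%

#8FFB18 is rgb(143, 251, 24); #83966D is rgb(131, 150, 109).
On the G channel (widest range): 150 ≈ 251 + (p/100)(128 − 251), so p ≈ 100×(150 − 251)/(128 − 251) = -10100/-123 = 82.11.
p = 82 reproduces all three channels after rounding.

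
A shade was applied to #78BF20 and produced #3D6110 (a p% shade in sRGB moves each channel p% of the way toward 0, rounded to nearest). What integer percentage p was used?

49%

#78BF20 is rgb(120, 191, 32); #3D6110 is rgb(61, 97, 16).
On the G channel (widest range): 97 ≈ 191 + (p/100)(0 − 191), so p ≈ 100×(97 − 191)/(0 − 191) = -9400/-191 = 49.21.
p = 49 reproduces all three channels after rounding.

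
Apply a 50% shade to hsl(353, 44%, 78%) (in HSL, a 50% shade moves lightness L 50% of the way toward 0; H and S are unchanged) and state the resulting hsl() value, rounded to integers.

hsl(353, 44%, 39%)

L moves 50% from 78 toward 0: 78 − 39 = 39 → 39.
H and S are unchanged.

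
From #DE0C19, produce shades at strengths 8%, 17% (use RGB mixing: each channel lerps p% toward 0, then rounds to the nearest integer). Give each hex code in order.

#CC0B17, #B80A15

#DE0C19 is rgb(222, 12, 25).
8%: (222 − 17.76 = 204.24→204, 12 − 0.96 = 11.04→11, 25 − 2 = 23→23) → #CC0B17
17%: (222 − 37.74 = 184.26→184, 12 − 2.04 = 9.96→10, 25 − 4.25 = 20.75→21) → #B80A15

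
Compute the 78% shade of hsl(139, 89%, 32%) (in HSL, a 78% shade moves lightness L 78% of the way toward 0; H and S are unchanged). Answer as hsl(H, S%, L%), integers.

L moves 78% from 32 toward 0: 32 − 24.96 = 7.04 → 7.
H and S are unchanged.

hsl(139, 89%, 7%)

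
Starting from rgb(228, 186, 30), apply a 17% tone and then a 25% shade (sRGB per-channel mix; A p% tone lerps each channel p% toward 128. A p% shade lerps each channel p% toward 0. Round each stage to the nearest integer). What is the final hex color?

Lerp each channel 17% toward 128:
  R: 228 − 17 = 211 → 211
  G: 186 + 0.17×(128−186) = 186 − 9.86 = 176.14 → 176
  B: 30 + 0.17×(128−30) = 30 + 16.66 = 46.66 → 47
After the tone: rgb(211, 176, 47) = #D3B02F.
Per channel, c → c + 0.25(0 − c):
  R: 211 − 52.75 = 158.25 → 158
  G: 176 + 0.25×(0−176) = 176 − 44 = 132 → 132
  B: 47 + 0.25×(0−47) = 47 − 11.75 = 35.25 → 35
rgb(158, 132, 35) = #9E8423.

#9E8423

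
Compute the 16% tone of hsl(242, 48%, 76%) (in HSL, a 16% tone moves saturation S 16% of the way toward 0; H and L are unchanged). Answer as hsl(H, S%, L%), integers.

S moves 16% from 48 toward 0: 48 − 7.68 = 40.32 → 40.
H and L are unchanged.

hsl(242, 40%, 76%)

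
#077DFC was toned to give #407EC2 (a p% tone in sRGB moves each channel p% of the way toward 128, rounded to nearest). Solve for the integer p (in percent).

47%

#077DFC is rgb(7, 125, 252); #407EC2 is rgb(64, 126, 194).
On the B channel (widest range): 194 ≈ 252 + (p/100)(128 − 252), so p ≈ 100×(194 − 252)/(128 − 252) = -5800/-124 = 46.77.
p = 47 reproduces all three channels after rounding.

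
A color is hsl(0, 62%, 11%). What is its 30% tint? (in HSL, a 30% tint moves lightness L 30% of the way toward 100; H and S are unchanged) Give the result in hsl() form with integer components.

hsl(0, 62%, 38%)

L moves 30% from 11 toward 100: 11 + 26.7 = 37.7 → 38.
H and S are unchanged.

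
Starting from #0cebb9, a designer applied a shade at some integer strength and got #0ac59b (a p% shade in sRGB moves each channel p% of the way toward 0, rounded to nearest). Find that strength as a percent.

16%

#0cebb9 is rgb(12, 235, 185); #0ac59b is rgb(10, 197, 155).
On the G channel (widest range): 197 ≈ 235 + (p/100)(0 − 235), so p ≈ 100×(197 − 235)/(0 − 235) = -3800/-235 = 16.17.
p = 16 reproduces all three channels after rounding.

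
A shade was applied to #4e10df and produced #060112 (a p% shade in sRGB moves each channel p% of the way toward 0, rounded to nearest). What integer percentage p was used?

92%

#4e10df is rgb(78, 16, 223); #060112 is rgb(6, 1, 18).
On the B channel (widest range): 18 ≈ 223 + (p/100)(0 − 223), so p ≈ 100×(18 − 223)/(0 − 223) = -20500/-223 = 91.93.
p = 92 reproduces all three channels after rounding.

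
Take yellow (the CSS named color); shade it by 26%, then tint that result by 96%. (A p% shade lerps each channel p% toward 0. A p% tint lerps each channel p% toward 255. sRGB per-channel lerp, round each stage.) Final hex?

#fcfcf5

CSS yellow is rgb(255, 255, 0).
Per channel, c → c + 0.26(0 − c):
  R: 255 + 0.26×(0−255) = 255 − 66.3 = 188.7 → 189
  G: 255 − 66.3 = 188.7 → 189
  B: 0 + 0 = 0 → 0
After the shade: rgb(189, 189, 0) = #bdbd00.
A 96% tint moves each channel 96% toward 255:
  R: 189 + 63.36 = 252.36 → 252
  G: 189 + 0.96×(255−189) = 189 + 63.36 = 252.36 → 252
  B: 0 + 244.8 = 244.8 → 245
rgb(252, 252, 245) = #fcfcf5.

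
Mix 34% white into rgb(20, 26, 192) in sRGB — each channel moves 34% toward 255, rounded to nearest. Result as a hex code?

Lerp each channel 34% toward 255:
  R: 20 + 79.9 = 99.9 → 100
  G: 26 + 77.86 = 103.86 → 104
  B: 192 + 0.34×(255−192) = 192 + 21.42 = 213.42 → 213
rgb(100, 104, 213) = #6468D5.

#6468D5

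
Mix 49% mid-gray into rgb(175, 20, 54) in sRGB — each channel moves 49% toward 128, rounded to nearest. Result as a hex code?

#98495a

Lerp each channel 49% toward 128:
  R: 175 + 0.49×(128−175) = 175 − 23.03 = 151.97 → 152
  G: 20 + 0.49×(128−20) = 20 + 52.92 = 72.92 → 73
  B: 54 + 0.49×(128−54) = 54 + 36.26 = 90.26 → 90
rgb(152, 73, 90) = #98495a.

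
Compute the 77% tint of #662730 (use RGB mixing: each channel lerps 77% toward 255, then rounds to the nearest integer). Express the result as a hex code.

#dccdcf

#662730 is rgb(102, 39, 48).
A 77% tint moves each channel 77% toward 255:
  R: 102 + 0.77×(255−102) = 102 + 117.81 = 219.81 → 220
  G: 39 + 166.32 = 205.32 → 205
  B: 48 + 0.77×(255−48) = 48 + 159.39 = 207.39 → 207
rgb(220, 205, 207) = #dccdcf.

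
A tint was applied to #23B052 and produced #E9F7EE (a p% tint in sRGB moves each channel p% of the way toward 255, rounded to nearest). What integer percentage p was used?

#23B052 is rgb(35, 176, 82); #E9F7EE is rgb(233, 247, 238).
On the R channel (widest range): 233 ≈ 35 + (p/100)(255 − 35), so p ≈ 100×(233 − 35)/(255 − 35) = 19800/220 = 90.00.
p = 90 reproduces all three channels after rounding.

90%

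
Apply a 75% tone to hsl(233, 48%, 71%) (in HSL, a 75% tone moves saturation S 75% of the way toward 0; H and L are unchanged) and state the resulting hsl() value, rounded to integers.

hsl(233, 12%, 71%)

S moves 75% from 48 toward 0: 48 − 36 = 12 → 12.
H and L are unchanged.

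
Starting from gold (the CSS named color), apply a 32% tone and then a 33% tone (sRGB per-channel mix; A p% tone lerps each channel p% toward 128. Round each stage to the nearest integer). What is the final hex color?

CSS gold is rgb(255, 215, 0).
A 32% tone moves each channel 32% toward 128:
  R: 255 − 40.64 = 214.36 → 214
  G: 215 + 0.32×(128−215) = 215 − 27.84 = 187.16 → 187
  B: 0 + 0.32×(128−0) = 0 + 40.96 = 40.96 → 41
After the tone: rgb(214, 187, 41) = #D6BB29.
A 33% tone moves each channel 33% toward 128:
  R: 214 − 28.38 = 185.62 → 186
  G: 187 − 19.47 = 167.53 → 168
  B: 41 + 0.33×(128−41) = 41 + 28.71 = 69.71 → 70
rgb(186, 168, 70) = #BAA846.

#BAA846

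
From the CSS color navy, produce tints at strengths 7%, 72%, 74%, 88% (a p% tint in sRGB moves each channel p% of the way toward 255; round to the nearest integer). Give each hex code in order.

#121289, #B8B8DB, #BDBDDE, #E0E0F0

CSS navy is rgb(0, 0, 128).
7%: (0 + 17.85 = 17.85→18, 0 + 17.85 = 17.85→18, 128 + 8.89 = 136.89→137) → #121289
72%: (0 + 183.6 = 183.6→184, 0 + 183.6 = 183.6→184, 128 + 91.44 = 219.44→219) → #B8B8DB
74%: (0 + 188.7 = 188.7→189, 0 + 188.7 = 188.7→189, 128 + 93.98 = 221.98→222) → #BDBDDE
88%: (0 + 224.4 = 224.4→224, 0 + 224.4 = 224.4→224, 128 + 111.76 = 239.76→240) → #E0E0F0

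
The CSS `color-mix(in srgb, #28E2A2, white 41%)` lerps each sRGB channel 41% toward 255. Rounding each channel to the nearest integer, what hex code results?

#28E2A2 is rgb(40, 226, 162).
Per channel, c → c + 0.41(255 − c):
  R: 40 + 0.41×(255−40) = 40 + 88.15 = 128.15 → 128
  G: 226 + 11.89 = 237.89 → 238
  B: 162 + 0.41×(255−162) = 162 + 38.13 = 200.13 → 200
rgb(128, 238, 200) = #80EEC8.

#80EEC8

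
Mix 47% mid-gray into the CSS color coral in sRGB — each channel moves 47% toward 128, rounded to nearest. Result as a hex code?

CSS coral is rgb(255, 127, 80).
A 47% tone moves each channel 47% toward 128:
  R: 255 + 0.47×(128−255) = 255 − 59.69 = 195.31 → 195
  G: 127 + 0.47 = 127.47 → 127
  B: 80 + 22.56 = 102.56 → 103
rgb(195, 127, 103) = #C37F67.

#C37F67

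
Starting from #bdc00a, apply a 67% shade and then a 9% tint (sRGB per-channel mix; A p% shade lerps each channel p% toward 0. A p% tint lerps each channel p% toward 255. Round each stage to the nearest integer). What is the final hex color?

#bdc00a is rgb(189, 192, 10).
A 67% shade moves each channel 67% toward 0:
  R: 189 − 126.63 = 62.37 → 62
  G: 192 + 0.67×(0−192) = 192 − 128.64 = 63.36 → 63
  B: 10 − 6.7 = 3.3 → 3
After the shade: rgb(62, 63, 3) = #3e3f03.
Lerp each channel 9% toward 255:
  R: 62 + 0.09×(255−62) = 62 + 17.37 = 79.37 → 79
  G: 63 + 0.09×(255−63) = 63 + 17.28 = 80.28 → 80
  B: 3 + 22.68 = 25.68 → 26
rgb(79, 80, 26) = #4f501a.

#4f501a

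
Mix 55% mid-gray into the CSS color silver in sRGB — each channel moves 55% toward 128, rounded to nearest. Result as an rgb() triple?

CSS silver is rgb(192, 192, 192).
Lerp each channel 55% toward 128:
  R: 192 + 0.55×(128−192) = 192 − 35.2 = 156.8 → 157
  G: 192 + 0.55×(128−192) = 192 − 35.2 = 156.8 → 157
  B: 192 + 0.55×(128−192) = 192 − 35.2 = 156.8 → 157

rgb(157, 157, 157)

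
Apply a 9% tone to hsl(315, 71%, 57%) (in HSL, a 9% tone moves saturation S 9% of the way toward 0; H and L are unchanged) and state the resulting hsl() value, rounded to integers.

hsl(315, 65%, 57%)

S moves 9% from 71 toward 0: 71 − 6.39 = 64.61 → 65.
H and L are unchanged.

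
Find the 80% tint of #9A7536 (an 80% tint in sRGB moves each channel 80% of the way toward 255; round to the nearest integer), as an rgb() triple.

#9A7536 is rgb(154, 117, 54).
An 80% tint moves each channel 80% toward 255:
  R: 154 + 0.8×(255−154) = 154 + 80.8 = 234.8 → 235
  G: 117 + 0.8×(255−117) = 117 + 110.4 = 227.4 → 227
  B: 54 + 0.8×(255−54) = 54 + 160.8 = 214.8 → 215

rgb(235, 227, 215)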